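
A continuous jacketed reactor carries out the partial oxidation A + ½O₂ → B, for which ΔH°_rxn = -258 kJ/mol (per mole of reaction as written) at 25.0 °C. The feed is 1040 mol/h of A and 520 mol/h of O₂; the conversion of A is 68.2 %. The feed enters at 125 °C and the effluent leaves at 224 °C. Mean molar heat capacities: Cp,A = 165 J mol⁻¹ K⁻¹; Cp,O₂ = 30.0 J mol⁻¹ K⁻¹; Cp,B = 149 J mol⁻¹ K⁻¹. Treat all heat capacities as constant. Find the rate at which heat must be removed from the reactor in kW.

Extent of reaction ξ = 0.682 × 1040 = 709.28 mol/h
Reaction term: ξ·ΔH°_rxn = 709.28 × -258 = -182990 kJ/h
Sensible, feed 125→25 °C: -18720 kJ/h
Outlet flows (mol/h): A 330.72, O₂ 165.36, B 709.28
Sensible, products 25→224 °C: 32877 kJ/h
Q = ΔH = -168840 kJ/h = -46.899 kW
Heat removed = 46.899 kW

Q_out = 46.9 kW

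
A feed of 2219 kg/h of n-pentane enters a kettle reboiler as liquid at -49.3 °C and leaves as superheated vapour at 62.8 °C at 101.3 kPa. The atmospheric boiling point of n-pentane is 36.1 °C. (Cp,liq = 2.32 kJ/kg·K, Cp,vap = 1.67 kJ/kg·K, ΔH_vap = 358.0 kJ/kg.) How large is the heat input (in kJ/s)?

liquid -49.3→36.1 °C: 198.13 kJ/kg
vaporisation at 36.1 °C: 358 kJ/kg
vapour 36.1→62.8 °C: 44.589 kJ/kg
Δh = 198.13 + 358 + 44.589 = 600.72 kJ/kg
Q = ṁ·Δh = 2219 kg/h × 600.72 kJ/kg = 1.333e+06 kJ/h
|Q| = 370.28 kW

Q = 370 kJ/s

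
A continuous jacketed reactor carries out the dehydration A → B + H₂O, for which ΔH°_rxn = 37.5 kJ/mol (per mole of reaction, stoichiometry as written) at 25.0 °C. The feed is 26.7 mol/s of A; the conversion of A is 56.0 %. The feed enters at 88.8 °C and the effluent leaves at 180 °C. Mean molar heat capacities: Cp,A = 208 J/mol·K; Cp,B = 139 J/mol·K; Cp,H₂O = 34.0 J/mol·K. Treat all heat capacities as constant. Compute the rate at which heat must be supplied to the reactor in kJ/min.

Extent of reaction ξ = 0.560 × 26.7 = 14.952 mol/s
Reaction term: ξ·ΔH°_rxn = 14.952 × 37.5 = 560.7 kJ/s
Sensible, feed 88.8→25 °C: -354.32 kJ/s
Outlet flows (mol/s): A 11.748, B 14.952, H₂O 14.952
Sensible, products 25→180 °C: 779.69 kJ/s
Q = ΔH = 986.07 kJ/s = 986.07 kW
Heat supplied = 59164 kJ/min

Q_in = 59200 kJ/min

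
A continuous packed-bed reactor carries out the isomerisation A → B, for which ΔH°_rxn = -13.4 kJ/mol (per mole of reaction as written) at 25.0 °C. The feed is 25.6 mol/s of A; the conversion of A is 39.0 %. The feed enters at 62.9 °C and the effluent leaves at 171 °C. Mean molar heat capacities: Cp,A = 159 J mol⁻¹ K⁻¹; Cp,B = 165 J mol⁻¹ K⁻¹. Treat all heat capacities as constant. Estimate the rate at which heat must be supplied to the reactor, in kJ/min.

Extent of reaction ξ = 0.390 × 25.6 = 9.984 mol/s
Reaction term: ξ·ΔH°_rxn = 9.984 × -13.4 = -133.79 kJ/s
Sensible, feed 62.9→25 °C: -154.27 kJ/s
Outlet flows (mol/s): A 15.616, B 9.984
Sensible, products 25→171 °C: 603.02 kJ/s
Q = ΔH = 314.97 kJ/s = 314.97 kW
Heat supplied = 18898 kJ/min

Q_in = 18900 kJ/min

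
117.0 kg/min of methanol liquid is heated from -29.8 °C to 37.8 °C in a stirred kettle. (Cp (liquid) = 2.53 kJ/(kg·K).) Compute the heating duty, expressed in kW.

Q = 334 kW

Q = ṁ·Cp·ΔT = 117.0 × 2.53 × (37.8 − -29.8) = 20010 kJ/min
Converting: 20010 / 60 s = 333.5 kW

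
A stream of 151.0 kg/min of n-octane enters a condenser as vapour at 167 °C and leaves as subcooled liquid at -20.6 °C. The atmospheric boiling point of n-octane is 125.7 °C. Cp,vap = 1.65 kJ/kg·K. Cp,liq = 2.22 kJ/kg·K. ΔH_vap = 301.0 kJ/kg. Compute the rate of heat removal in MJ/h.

vapour 167→125.7 °C: -68.145 kJ/kg
condensation at 125.7 °C: -301 kJ/kg
liquid 125.7→-20.6 °C: -324.79 kJ/kg
Δh = -68.145 + -301 + -324.79 = -693.93 kJ/kg
Q = ṁ·Δh = 151.0 kg/min × -693.93 kJ/kg = -104780 kJ/min
|Q| = 1746.4 kW = 6287 MJ/h

Q_c = 6290 MJ/h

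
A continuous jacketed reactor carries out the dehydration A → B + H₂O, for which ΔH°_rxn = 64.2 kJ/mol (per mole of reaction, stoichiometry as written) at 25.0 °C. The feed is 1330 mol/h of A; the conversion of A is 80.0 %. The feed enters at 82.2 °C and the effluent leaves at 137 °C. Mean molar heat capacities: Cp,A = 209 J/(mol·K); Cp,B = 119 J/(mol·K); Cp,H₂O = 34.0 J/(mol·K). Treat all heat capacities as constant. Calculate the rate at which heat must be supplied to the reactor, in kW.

Q_in = 21.4 kW

Extent of reaction ξ = 0.800 × 1330 = 1064 mol/h
Reaction term: ξ·ΔH°_rxn = 1064 × 64.2 = 68309 kJ/h
Sensible, feed 82.2→25 °C: -15900 kJ/h
Outlet flows (mol/h): A 266, B 1064, H₂O 1064
Sensible, products 25→137 °C: 24459 kJ/h
Q = ΔH = 76868 kJ/h = 21.352 kW
Heat supplied = 21.352 kW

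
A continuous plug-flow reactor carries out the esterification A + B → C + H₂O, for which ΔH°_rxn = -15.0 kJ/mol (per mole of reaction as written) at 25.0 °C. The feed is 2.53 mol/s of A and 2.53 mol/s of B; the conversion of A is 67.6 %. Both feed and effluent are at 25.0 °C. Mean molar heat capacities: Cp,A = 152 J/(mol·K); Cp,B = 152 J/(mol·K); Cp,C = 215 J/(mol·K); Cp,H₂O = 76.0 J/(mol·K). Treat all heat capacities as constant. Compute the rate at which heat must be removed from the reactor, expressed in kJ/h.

Extent of reaction ξ = 0.676 × 2.53 = 1.7103 mol/s
Reaction term: ξ·ΔH°_rxn = 1.7103 × -15.0 = -25.654 kJ/s
Q = ΔH = -25.654 kJ/s = -25.654 kW
Heat removed = 92355 kJ/h

Q_out = 92400 kJ/h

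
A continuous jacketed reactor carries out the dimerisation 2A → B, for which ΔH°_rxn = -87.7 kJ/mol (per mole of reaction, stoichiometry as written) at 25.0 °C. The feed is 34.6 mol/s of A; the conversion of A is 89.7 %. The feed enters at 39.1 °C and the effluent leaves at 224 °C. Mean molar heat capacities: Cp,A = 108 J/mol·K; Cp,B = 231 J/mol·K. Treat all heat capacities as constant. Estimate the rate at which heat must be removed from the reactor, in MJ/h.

Q_out = 2250 MJ/h

Extent of reaction ξ = 0.897 × 34.6 / 2 = 15.518 mol/s
Reaction term: ξ·ΔH°_rxn = 15.518 × -87.7 = -1360.9 kJ/s
Sensible, feed 39.1→25 °C: -52.689 kJ/s
Outlet flows (mol/s): A 3.5638, B 15.518
Sensible, products 25→224 °C: 789.94 kJ/s
Q = ΔH = -623.68 kJ/s = -623.68 kW
Heat removed = 2245.3 MJ/h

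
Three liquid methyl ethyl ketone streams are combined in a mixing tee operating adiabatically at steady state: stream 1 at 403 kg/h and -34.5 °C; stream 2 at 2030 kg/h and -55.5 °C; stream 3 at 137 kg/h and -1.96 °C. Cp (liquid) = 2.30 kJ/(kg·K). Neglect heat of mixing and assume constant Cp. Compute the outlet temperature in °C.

Energy balance with Q = 0: Σ ṁᵢCp,ᵢ(T_out − Tᵢ) = 0
Σ ṁᵢCp,ᵢTᵢ = 403×2.30×-34.5 + 2030×2.30×-55.5 + 137×2.30×-1.96 = -291730
Σ ṁᵢCp,ᵢ = 403×2.30 + 2030×2.30 + 137×2.30 = 5911
T_out = -291730 / 5911 = -49.353 °C

T_out = -49.4 °C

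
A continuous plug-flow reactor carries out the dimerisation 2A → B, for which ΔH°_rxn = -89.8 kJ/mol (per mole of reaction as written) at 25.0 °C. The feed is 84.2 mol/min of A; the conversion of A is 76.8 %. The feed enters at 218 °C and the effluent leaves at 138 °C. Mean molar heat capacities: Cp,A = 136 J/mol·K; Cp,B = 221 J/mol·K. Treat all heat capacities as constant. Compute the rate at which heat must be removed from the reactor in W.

Q_out = 66800 W

Extent of reaction ξ = 0.768 × 84.2 / 2 = 32.333 mol/min
Reaction term: ξ·ΔH°_rxn = 32.333 × -89.8 = -2903.5 kJ/min
Sensible, feed 218→25 °C: -2210.1 kJ/min
Outlet flows (mol/min): A 19.534, B 32.333
Sensible, products 25→138 °C: 1107.7 kJ/min
Q = ΔH = -4005.9 kJ/min = -66.765 kW
Heat removed = 66765 W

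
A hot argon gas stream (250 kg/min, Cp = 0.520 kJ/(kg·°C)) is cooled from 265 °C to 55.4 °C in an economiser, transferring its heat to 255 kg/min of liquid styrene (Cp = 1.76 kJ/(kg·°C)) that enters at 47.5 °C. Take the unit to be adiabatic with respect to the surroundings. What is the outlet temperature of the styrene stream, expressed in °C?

Heat released by hot stream: Q = 250 × 0.520 × (265 − 55.4) = 27248 kJ/min
Energy balance on cold side (adiabatic exchanger): Q = ṁ_c·Cp_c·(T_c,out − T_c,in)
T_c,out = 47.5 + 27248/(255 × 1.76) = 108.21 °C

T_c,out = 108 °C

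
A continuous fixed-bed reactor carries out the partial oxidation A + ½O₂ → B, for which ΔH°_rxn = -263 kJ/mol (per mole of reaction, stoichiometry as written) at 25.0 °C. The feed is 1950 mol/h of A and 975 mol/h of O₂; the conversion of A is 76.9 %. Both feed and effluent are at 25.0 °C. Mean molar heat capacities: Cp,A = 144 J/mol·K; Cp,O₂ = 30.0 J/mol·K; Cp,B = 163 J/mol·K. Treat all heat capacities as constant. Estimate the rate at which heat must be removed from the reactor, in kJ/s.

Q_out = 110 kJ/s

Extent of reaction ξ = 0.769 × 1950 = 1499.5 mol/h
Reaction term: ξ·ΔH°_rxn = 1499.5 × -263 = -394380 kJ/h
Q = ΔH = -394380 kJ/h = -109.55 kW
Heat removed = 109.55 kJ/s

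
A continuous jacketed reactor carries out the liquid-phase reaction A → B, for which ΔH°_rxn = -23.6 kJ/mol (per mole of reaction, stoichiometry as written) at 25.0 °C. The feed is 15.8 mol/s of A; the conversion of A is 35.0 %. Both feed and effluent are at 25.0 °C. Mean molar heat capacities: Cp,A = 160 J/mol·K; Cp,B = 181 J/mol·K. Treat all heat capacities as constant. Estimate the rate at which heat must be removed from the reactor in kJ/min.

Q_out = 7830 kJ/min

Extent of reaction ξ = 0.350 × 15.8 = 5.53 mol/s
Reaction term: ξ·ΔH°_rxn = 5.53 × -23.6 = -130.51 kJ/s
Q = ΔH = -130.51 kJ/s = -130.51 kW
Heat removed = 7830.5 kJ/min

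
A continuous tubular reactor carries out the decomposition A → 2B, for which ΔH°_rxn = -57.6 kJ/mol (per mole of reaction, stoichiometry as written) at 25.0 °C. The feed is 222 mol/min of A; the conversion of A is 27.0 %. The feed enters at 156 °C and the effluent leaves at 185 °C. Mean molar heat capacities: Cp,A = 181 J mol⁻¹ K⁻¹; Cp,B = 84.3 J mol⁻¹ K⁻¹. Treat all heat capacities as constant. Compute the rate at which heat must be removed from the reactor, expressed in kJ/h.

Extent of reaction ξ = 0.270 × 222 = 59.94 mol/min
Reaction term: ξ·ΔH°_rxn = 59.94 × -57.6 = -3452.5 kJ/min
Sensible, feed 156→25 °C: -5263.8 kJ/min
Outlet flows (mol/min): A 162.06, B 119.88
Sensible, products 25→185 °C: 6310.2 kJ/min
Q = ΔH = -2406.2 kJ/min = -40.103 kW
Heat removed = 144370 kJ/h

Q_out = 144000 kJ/h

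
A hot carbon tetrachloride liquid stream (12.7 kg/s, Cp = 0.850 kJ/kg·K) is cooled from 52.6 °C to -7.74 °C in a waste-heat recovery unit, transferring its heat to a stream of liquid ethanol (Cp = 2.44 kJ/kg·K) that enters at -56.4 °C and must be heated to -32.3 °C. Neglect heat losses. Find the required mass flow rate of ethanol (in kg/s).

Heat released by hot stream: Q = 12.7 × 0.850 × (52.6 − -7.74) = 651.37 kJ/s
Energy balance on cold side (adiabatic exchanger): Q = ṁ_c·Cp_c·(T_c,out − T_c,in)
ṁ_c = 651.37 / [2.44 × (-32.3 − -56.4)] = 11.077 kg/s

ṁ_c = 11.1 kg/s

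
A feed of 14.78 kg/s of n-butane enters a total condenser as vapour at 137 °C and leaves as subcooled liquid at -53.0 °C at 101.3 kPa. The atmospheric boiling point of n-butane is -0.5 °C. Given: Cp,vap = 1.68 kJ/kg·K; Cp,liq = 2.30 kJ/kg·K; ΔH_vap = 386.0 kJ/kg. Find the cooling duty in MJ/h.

vapour 137→-0.5 °C: -231 kJ/kg
condensation at -0.5 °C: -386 kJ/kg
liquid -0.5→-53.0 °C: -120.75 kJ/kg
Δh = -231 + -386 + -120.75 = -737.75 kJ/kg
Q = ṁ·Δh = 14.78 kg/s × -737.75 kJ/kg = -10904 kJ/s
|Q| = 10904 kW = 39254 MJ/h

Q_c = 39300 MJ/h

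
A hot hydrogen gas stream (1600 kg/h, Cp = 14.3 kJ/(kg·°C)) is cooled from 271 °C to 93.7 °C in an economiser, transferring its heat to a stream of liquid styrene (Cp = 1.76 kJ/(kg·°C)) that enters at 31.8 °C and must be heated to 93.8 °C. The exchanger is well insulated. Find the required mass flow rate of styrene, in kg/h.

ṁ_c = 37200 kg/h

Heat released by hot stream: Q = 1600 × 14.3 × (271 − 93.7) = 4.0566e+06 kJ/h
Energy balance on cold side (adiabatic exchanger): Q = ṁ_c·Cp_c·(T_c,out − T_c,in)
ṁ_c = 4.0566e+06 / [1.76 × (93.8 − 31.8)] = 37176 kg/h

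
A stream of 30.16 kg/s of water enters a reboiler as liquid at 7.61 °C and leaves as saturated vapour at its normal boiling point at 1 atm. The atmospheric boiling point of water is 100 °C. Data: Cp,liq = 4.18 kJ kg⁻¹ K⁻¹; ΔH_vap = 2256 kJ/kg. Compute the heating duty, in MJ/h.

liquid 7.61→100 °C: 386.19 kJ/kg
vaporisation at 100 °C: 2256 kJ/kg
Δh = 386.19 + 2256 = 2642.2 kJ/kg
Q = ṁ·Δh = 30.16 kg/s × 2642.2 kJ/kg = 79688 kJ/s
|Q| = 79688 kW = 286880 MJ/h

Q = 287000 MJ/h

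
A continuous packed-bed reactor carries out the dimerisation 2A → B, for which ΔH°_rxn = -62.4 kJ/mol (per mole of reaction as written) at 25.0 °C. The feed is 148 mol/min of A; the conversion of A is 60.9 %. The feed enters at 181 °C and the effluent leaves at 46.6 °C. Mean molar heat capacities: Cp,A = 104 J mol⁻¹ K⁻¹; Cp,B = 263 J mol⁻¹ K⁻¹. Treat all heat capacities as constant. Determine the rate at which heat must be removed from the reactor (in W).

Extent of reaction ξ = 0.609 × 148 / 2 = 45.066 mol/min
Reaction term: ξ·ΔH°_rxn = 45.066 × -62.4 = -2812.1 kJ/min
Sensible, feed 181→25 °C: -2401.2 kJ/min
Outlet flows (mol/min): A 57.868, B 45.066
Sensible, products 25→46.6 °C: 386.01 kJ/min
Q = ΔH = -4827.3 kJ/min = -80.454 kW
Heat removed = 80454 W

Q_out = 80500 W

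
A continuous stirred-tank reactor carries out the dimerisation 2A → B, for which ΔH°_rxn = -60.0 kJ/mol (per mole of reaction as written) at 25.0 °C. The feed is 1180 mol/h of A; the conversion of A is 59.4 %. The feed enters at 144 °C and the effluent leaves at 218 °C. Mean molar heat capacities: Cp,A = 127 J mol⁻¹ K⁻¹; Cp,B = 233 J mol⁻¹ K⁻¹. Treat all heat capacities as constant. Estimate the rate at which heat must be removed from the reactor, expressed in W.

Extent of reaction ξ = 0.594 × 1180 / 2 = 350.46 mol/h
Reaction term: ξ·ΔH°_rxn = 350.46 × -60.0 = -21028 kJ/h
Sensible, feed 144→25 °C: -17833 kJ/h
Outlet flows (mol/h): A 479.08, B 350.46
Sensible, products 25→218 °C: 27503 kJ/h
Q = ΔH = -11358 kJ/h = -3.1551 kW
Heat removed = 3155.1 W

Q_out = 3160 W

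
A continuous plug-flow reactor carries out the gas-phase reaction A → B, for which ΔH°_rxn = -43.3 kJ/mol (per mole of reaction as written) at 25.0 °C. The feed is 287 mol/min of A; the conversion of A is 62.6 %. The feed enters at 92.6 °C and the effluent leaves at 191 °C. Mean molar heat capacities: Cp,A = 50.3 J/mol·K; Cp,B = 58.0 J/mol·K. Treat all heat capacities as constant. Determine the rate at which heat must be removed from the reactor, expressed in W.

Extent of reaction ξ = 0.626 × 287 = 179.66 mol/min
Reaction term: ξ·ΔH°_rxn = 179.66 × -43.3 = -7779.4 kJ/min
Sensible, feed 92.6→25 °C: -975.88 kJ/min
Outlet flows (mol/min): A 107.34, B 179.66
Sensible, products 25→191 °C: 2626 kJ/min
Q = ΔH = -6129.2 kJ/min = -102.15 kW
Heat removed = 102150 W

Q_out = 102000 W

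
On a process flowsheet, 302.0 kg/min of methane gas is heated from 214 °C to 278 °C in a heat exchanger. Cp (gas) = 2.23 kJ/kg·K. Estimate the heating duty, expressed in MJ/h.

Q = ṁ·Cp·ΔT = 302.0 × 2.23 × (278 − 214) = 43101 kJ/min
Converting: 43101 / 60 s = 718.36 kW
Heating duty = 2586.1 MJ/h

Q = 2590 MJ/h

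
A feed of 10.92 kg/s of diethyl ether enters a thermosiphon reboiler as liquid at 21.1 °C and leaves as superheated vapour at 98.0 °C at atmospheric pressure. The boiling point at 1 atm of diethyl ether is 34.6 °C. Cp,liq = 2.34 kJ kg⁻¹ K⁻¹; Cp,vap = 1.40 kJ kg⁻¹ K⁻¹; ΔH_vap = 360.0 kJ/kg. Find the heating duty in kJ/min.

liquid 21.1→34.6 °C: 31.59 kJ/kg
vaporisation at 34.6 °C: 360 kJ/kg
vapour 34.6→98.0 °C: 88.76 kJ/kg
Δh = 31.59 + 360 + 88.76 = 480.35 kJ/kg
Q = ṁ·Δh = 10.92 kg/s × 480.35 kJ/kg = 5245.4 kJ/s
|Q| = 5245.4 kW = 314730 kJ/min

Q = 315000 kJ/min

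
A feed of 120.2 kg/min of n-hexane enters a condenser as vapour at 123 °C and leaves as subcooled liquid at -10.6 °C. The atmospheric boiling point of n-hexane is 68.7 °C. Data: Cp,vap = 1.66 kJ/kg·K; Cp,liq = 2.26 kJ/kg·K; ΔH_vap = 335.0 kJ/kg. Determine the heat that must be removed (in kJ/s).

Q_c = 1210 kJ/s

vapour 123→68.7 °C: -90.138 kJ/kg
condensation at 68.7 °C: -335 kJ/kg
liquid 68.7→-10.6 °C: -179.22 kJ/kg
Δh = -90.138 + -335 + -179.22 = -604.36 kJ/kg
Q = ṁ·Δh = 120.2 kg/min × -604.36 kJ/kg = -72644 kJ/min
|Q| = 1210.7 kW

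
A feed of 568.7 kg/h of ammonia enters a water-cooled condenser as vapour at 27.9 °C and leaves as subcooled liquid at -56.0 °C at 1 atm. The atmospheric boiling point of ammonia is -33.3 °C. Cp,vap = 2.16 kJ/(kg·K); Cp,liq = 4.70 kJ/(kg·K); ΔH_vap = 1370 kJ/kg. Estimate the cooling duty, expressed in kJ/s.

Q_c = 254 kJ/s

vapour 27.9→-33.3 °C: -132.19 kJ/kg
condensation at -33.3 °C: -1370 kJ/kg
liquid -33.3→-56.0 °C: -106.69 kJ/kg
Δh = -132.19 + -1370 + -106.69 = -1608.9 kJ/kg
Q = ṁ·Δh = 568.7 kg/h × -1608.9 kJ/kg = -914970 kJ/h
|Q| = 254.16 kW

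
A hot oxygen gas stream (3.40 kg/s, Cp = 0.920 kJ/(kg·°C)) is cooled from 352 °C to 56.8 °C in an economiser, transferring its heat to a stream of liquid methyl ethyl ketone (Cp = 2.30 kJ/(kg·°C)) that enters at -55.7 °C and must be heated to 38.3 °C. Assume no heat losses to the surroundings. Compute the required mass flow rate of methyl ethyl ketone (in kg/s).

Heat released by hot stream: Q = 3.40 × 0.920 × (352 − 56.8) = 923.39 kJ/s
Energy balance on cold side (adiabatic exchanger): Q = ṁ_c·Cp_c·(T_c,out − T_c,in)
ṁ_c = 923.39 / [2.30 × (38.3 − -55.7)] = 4.271 kg/s

ṁ_c = 4.27 kg/s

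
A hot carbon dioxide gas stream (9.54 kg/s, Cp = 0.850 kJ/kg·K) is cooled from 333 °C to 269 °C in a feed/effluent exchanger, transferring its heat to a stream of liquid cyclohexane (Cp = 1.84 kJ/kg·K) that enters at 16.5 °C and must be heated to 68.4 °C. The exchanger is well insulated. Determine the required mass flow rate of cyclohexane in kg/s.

ṁ_c = 5.43 kg/s

Heat released by hot stream: Q = 9.54 × 0.850 × (333 − 269) = 518.98 kJ/s
Energy balance on cold side (adiabatic exchanger): Q = ṁ_c·Cp_c·(T_c,out − T_c,in)
ṁ_c = 518.98 / [1.84 × (68.4 − 16.5)] = 5.4345 kg/s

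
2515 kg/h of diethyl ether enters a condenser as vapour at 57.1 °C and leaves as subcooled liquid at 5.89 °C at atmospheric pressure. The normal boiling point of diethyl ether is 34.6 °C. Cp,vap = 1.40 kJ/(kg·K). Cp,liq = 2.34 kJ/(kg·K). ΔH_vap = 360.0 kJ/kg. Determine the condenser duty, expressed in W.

Q_c = 320000 W

vapour 57.1→34.6 °C: -31.5 kJ/kg
condensation at 34.6 °C: -360 kJ/kg
liquid 34.6→5.89 °C: -67.181 kJ/kg
Δh = -31.5 + -360 + -67.181 = -458.68 kJ/kg
Q = ṁ·Δh = 2515 kg/h × -458.68 kJ/kg = -1.1536e+06 kJ/h
|Q| = 320.44 kW = 320440 W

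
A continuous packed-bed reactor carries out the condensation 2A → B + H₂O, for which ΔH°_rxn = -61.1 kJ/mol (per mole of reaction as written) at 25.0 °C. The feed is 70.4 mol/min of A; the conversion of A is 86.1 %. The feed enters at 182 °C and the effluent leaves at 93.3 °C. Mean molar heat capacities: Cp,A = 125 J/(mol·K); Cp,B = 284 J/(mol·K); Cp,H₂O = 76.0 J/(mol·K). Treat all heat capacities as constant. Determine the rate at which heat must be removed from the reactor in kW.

Q_out = 40.1 kW

Extent of reaction ξ = 0.861 × 70.4 / 2 = 30.307 mol/min
Reaction term: ξ·ΔH°_rxn = 30.307 × -61.1 = -1851.8 kJ/min
Sensible, feed 182→25 °C: -1381.6 kJ/min
Outlet flows (mol/min): A 9.7856, B 30.307, H₂O 30.307
Sensible, products 25→93.3 °C: 828.74 kJ/min
Q = ΔH = -2404.6 kJ/min = -40.077 kW
Heat removed = 40.077 kW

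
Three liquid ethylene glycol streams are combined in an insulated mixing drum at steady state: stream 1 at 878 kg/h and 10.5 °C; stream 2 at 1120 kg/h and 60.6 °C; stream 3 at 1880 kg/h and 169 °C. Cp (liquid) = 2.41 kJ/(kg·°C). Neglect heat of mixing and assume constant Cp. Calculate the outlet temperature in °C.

T_out = 102 °C

Adiabatic, steady state ⇒ Σ ṁᵢCp,ᵢ(T_out − Tᵢ) = 0
Σ ṁᵢCp,ᵢTᵢ = 878×2.41×10.5 + 1120×2.41×60.6 + 1880×2.41×169 = 951490
Σ ṁᵢCp,ᵢ = 878×2.41 + 1120×2.41 + 1880×2.41 = 9346
T_out = 951490 / 9346 = 101.81 °C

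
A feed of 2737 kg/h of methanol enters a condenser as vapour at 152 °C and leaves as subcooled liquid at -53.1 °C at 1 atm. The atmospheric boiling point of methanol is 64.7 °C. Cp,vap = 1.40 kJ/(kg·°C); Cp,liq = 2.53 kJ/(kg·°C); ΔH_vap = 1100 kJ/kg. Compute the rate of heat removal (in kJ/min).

Q_c = 69300 kJ/min

vapour 152→64.7 °C: -122.22 kJ/kg
condensation at 64.7 °C: -1100 kJ/kg
liquid 64.7→-53.1 °C: -298.03 kJ/kg
Δh = -122.22 + -1100 + -298.03 = -1520.3 kJ/kg
Q = ṁ·Δh = 2737 kg/h × -1520.3 kJ/kg = -4.1609e+06 kJ/h
|Q| = 1155.8 kW = 69349 kJ/min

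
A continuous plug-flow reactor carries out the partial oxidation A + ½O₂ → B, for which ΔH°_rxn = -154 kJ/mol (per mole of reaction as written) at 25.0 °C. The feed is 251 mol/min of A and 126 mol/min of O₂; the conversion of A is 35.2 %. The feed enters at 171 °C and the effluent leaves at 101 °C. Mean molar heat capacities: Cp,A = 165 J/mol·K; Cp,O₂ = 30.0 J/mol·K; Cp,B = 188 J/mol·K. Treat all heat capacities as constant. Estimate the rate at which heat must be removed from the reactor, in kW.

Q_out = 279 kW

Extent of reaction ξ = 0.352 × 251 = 88.352 mol/min
Reaction term: ξ·ΔH°_rxn = 88.352 × -154 = -13606 kJ/min
Sensible, feed 171→25 °C: -6598.5 kJ/min
Outlet flows (mol/min): A 162.65, O₂ 81.824, B 88.352
Sensible, products 25→101 °C: 3488.5 kJ/min
Q = ΔH = -16716 kJ/min = -278.6 kW
Heat removed = 278.6 kW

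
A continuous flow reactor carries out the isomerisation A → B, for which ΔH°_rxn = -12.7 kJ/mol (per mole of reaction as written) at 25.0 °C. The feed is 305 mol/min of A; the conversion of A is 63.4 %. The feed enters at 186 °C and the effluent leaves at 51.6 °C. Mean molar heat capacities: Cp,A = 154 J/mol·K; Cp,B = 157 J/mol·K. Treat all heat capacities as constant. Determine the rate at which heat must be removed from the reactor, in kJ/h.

Q_out = 525000 kJ/h

Extent of reaction ξ = 0.634 × 305 = 193.37 mol/min
Reaction term: ξ·ΔH°_rxn = 193.37 × -12.7 = -2455.8 kJ/min
Sensible, feed 186→25 °C: -7562.2 kJ/min
Outlet flows (mol/min): A 111.63, B 193.37
Sensible, products 25→51.6 °C: 1264.8 kJ/min
Q = ΔH = -8753.1 kJ/min = -145.89 kW
Heat removed = 525190 kJ/h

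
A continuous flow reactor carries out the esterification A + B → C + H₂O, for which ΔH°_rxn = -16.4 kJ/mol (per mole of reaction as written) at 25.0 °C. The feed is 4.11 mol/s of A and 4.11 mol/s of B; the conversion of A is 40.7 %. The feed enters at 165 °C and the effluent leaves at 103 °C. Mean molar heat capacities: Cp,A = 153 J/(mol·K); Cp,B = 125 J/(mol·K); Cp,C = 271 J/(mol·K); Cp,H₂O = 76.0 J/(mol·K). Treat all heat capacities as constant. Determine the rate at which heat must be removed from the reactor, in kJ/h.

Q_out = 321000 kJ/h

Extent of reaction ξ = 0.407 × 4.11 = 1.6728 mol/s
Reaction term: ξ·ΔH°_rxn = 1.6728 × -16.4 = -27.433 kJ/s
Sensible, feed 165→25 °C: -159.96 kJ/s
Outlet flows (mol/s): A 2.4372, B 2.4372, C 1.6728, H₂O 1.6728
Sensible, products 25→103 °C: 98.124 kJ/s
Q = ΔH = -89.271 kJ/s = -89.271 kW
Heat removed = 321370 kJ/h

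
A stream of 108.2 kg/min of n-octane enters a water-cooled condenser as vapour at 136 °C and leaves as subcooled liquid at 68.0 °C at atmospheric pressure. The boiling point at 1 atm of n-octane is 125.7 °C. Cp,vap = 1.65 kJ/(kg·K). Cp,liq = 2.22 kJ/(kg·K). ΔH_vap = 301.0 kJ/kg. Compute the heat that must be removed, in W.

vapour 136→125.7 °C: -16.995 kJ/kg
condensation at 125.7 °C: -301 kJ/kg
liquid 125.7→68.0 °C: -128.09 kJ/kg
Δh = -16.995 + -301 + -128.09 = -446.09 kJ/kg
Q = ṁ·Δh = 108.2 kg/min × -446.09 kJ/kg = -48267 kJ/min
|Q| = 804.45 kW = 804450 W

Q_c = 804000 W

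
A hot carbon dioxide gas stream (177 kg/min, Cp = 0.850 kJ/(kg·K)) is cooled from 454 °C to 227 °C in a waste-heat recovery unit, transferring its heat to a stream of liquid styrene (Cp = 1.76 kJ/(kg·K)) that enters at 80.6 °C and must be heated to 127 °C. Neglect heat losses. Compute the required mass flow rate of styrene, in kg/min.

ṁ_c = 418 kg/min

Heat released by hot stream: Q = 177 × 0.850 × (454 − 227) = 34152 kJ/min
Energy balance on cold side (adiabatic exchanger): Q = ṁ_c·Cp_c·(T_c,out − T_c,in)
ṁ_c = 34152 / [1.76 × (127 − 80.6)] = 418.2 kg/min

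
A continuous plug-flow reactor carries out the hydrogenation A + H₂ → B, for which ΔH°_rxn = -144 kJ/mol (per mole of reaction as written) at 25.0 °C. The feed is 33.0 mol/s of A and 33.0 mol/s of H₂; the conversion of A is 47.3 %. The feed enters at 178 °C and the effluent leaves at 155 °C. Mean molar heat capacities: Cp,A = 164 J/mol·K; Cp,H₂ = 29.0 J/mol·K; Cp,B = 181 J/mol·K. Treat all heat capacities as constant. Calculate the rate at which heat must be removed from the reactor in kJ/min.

Extent of reaction ξ = 0.473 × 33.0 = 15.609 mol/s
Reaction term: ξ·ΔH°_rxn = 15.609 × -144 = -2247.7 kJ/s
Sensible, feed 178→25 °C: -974.46 kJ/s
Outlet flows (mol/s): A 17.391, H₂ 17.391, B 15.609
Sensible, products 25→155 °C: 803.62 kJ/s
Q = ΔH = -2418.5 kJ/s = -2418.5 kW
Heat removed = 145110 kJ/min

Q_out = 145000 kJ/min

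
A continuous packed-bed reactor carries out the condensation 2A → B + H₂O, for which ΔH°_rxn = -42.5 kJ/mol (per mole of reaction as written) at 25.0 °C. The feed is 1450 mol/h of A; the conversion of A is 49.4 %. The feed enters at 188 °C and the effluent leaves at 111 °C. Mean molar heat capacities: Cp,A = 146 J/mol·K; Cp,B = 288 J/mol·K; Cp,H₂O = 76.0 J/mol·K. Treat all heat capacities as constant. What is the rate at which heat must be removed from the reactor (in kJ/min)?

Extent of reaction ξ = 0.494 × 1450 / 2 = 358.15 mol/h
Reaction term: ξ·ΔH°_rxn = 358.15 × -42.5 = -15221 kJ/h
Sensible, feed 188→25 °C: -34507 kJ/h
Outlet flows (mol/h): A 733.7, B 358.15, H₂O 358.15
Sensible, products 25→111 °C: 20424 kJ/h
Q = ΔH = -29305 kJ/h = -8.1402 kW
Heat removed = 488.41 kJ/min

Q_out = 488 kJ/min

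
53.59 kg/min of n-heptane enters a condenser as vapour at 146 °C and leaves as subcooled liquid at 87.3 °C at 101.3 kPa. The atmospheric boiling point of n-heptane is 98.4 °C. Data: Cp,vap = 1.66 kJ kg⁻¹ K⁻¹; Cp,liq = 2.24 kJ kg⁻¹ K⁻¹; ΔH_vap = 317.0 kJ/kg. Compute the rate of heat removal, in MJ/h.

vapour 146→98.4 °C: -79.016 kJ/kg
condensation at 98.4 °C: -317 kJ/kg
liquid 98.4→87.3 °C: -24.864 kJ/kg
Δh = -79.016 + -317 + -24.864 = -420.88 kJ/kg
Q = ṁ·Δh = 53.59 kg/min × -420.88 kJ/kg = -22555 kJ/min
|Q| = 375.92 kW = 1353.3 MJ/h

Q_c = 1350 MJ/h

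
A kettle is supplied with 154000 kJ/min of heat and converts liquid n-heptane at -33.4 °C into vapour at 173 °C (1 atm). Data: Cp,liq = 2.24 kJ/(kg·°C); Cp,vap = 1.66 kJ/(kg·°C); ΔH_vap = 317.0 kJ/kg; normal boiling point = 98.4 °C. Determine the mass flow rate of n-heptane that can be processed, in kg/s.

ṁ = 3.49 kg/s

Δh = 2.24×(98.4−-33.4) + 317.0 + 1.66×(173−98.4) = 736.07 kJ/kg
Q = 154000 kJ/min = 2566.7 kJ/s = 2566.7 kJ/s
ṁ = Q/Δh = 2566.7 / 736.07 = 3.487 kg/s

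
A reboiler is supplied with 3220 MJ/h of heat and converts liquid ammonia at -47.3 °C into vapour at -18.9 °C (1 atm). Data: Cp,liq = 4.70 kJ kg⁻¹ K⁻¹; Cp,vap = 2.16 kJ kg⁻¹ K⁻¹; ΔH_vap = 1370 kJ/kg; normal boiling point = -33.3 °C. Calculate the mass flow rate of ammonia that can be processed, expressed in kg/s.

Δh = 4.70×(-33.3−-47.3) + 1370 + 2.16×(-18.9−-33.3) = 1466.9 kJ/kg
Q = 3220 MJ/h = 894.44 kJ/s = 894.44 kJ/s
ṁ = Q/Δh = 894.44 / 1466.9 = 0.60975 kg/s

ṁ = 0.610 kg/s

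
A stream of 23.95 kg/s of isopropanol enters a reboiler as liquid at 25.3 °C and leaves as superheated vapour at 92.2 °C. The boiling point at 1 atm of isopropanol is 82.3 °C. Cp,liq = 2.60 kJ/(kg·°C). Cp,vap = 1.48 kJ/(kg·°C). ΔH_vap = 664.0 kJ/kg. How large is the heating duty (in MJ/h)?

liquid 25.3→82.3 °C: 148.2 kJ/kg
vaporisation at 82.3 °C: 664 kJ/kg
vapour 82.3→92.2 °C: 14.652 kJ/kg
Δh = 148.2 + 664 + 14.652 = 826.85 kJ/kg
Q = ṁ·Δh = 23.95 kg/s × 826.85 kJ/kg = 19803 kJ/s
|Q| = 19803 kW = 71291 MJ/h

Q = 71300 MJ/h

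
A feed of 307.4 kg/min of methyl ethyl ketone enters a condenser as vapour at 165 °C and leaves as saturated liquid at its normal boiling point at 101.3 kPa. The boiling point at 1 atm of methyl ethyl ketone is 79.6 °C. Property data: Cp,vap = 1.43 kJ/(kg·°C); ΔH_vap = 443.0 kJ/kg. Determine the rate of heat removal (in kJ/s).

vapour 165→79.6 °C: -122.12 kJ/kg
condensation at 79.6 °C: -443 kJ/kg
Δh = -122.12 + -443 = -565.12 kJ/kg
Q = ṁ·Δh = 307.4 kg/min × -565.12 kJ/kg = -173720 kJ/min
|Q| = 2895.3 kW

Q_c = 2900 kJ/s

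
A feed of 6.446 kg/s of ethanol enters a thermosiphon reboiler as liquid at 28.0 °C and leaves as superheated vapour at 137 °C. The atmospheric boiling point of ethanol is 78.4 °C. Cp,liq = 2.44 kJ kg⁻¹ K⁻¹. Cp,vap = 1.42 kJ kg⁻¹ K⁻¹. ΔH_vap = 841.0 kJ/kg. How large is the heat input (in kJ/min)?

liquid 28.0→78.4 °C: 122.98 kJ/kg
vaporisation at 78.4 °C: 841 kJ/kg
vapour 78.4→137 °C: 83.212 kJ/kg
Δh = 122.98 + 841 + 83.212 = 1047.2 kJ/kg
Q = ṁ·Δh = 6.446 kg/s × 1047.2 kJ/kg = 6750.2 kJ/s
|Q| = 6750.2 kW = 405010 kJ/min

Q = 405000 kJ/min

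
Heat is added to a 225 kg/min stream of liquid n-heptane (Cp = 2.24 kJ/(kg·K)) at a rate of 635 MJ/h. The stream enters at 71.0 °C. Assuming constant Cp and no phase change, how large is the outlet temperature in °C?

Q = 635 MJ/h = 10583 kJ/min
ΔT = Q/(ṁ·Cp) = 10583/(225×2.24) = 20.999 K
T_out = 71.0 + 20.999 = 91.999 °C

T_out = 92.0 °C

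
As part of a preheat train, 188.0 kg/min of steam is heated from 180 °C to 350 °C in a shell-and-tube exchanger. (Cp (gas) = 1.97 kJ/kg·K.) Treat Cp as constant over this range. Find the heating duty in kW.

Q = 1050 kW

Q = ṁ·Cp·ΔT = 188.0 × 1.97 × (350 − 180) = 62961 kJ/min
Converting: 62961 / 60 s = 1049.4 kW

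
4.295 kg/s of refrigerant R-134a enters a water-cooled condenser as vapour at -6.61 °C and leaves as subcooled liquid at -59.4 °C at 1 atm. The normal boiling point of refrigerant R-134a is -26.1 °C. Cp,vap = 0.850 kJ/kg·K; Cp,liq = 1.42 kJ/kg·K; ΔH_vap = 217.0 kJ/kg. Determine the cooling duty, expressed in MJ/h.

Q_c = 4340 MJ/h

vapour -6.61→-26.1 °C: -16.567 kJ/kg
condensation at -26.1 °C: -217 kJ/kg
liquid -26.1→-59.4 °C: -47.286 kJ/kg
Δh = -16.567 + -217 + -47.286 = -280.85 kJ/kg
Q = ṁ·Δh = 4.295 kg/s × -280.85 kJ/kg = -1206.3 kJ/s
|Q| = 1206.3 kW = 4342.5 MJ/h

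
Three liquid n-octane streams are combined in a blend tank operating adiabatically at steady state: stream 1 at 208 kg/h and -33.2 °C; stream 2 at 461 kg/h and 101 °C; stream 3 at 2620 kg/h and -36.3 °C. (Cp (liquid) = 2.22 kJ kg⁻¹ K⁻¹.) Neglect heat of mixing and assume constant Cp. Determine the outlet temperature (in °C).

Energy balance with Q = 0: Σ ṁᵢCp,ᵢ(T_out − Tᵢ) = 0
Σ ṁᵢCp,ᵢTᵢ = 208×2.22×-33.2 + 461×2.22×101 + 2620×2.22×-36.3 = -123100
Σ ṁᵢCp,ᵢ = 208×2.22 + 461×2.22 + 2620×2.22 = 7301.6
T_out = -123100 / 7301.6 = -16.859 °C

T_out = -16.9 °C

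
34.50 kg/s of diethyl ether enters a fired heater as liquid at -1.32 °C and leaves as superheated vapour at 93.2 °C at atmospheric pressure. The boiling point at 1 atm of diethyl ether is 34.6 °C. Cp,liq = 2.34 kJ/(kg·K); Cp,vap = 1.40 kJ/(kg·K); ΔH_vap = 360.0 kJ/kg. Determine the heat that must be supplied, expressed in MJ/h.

Q = 65300 MJ/h

liquid -1.32→34.6 °C: 84.053 kJ/kg
vaporisation at 34.6 °C: 360 kJ/kg
vapour 34.6→93.2 °C: 82.04 kJ/kg
Δh = 84.053 + 360 + 82.04 = 526.09 kJ/kg
Q = ṁ·Δh = 34.50 kg/s × 526.09 kJ/kg = 18150 kJ/s
|Q| = 18150 kW = 65341 MJ/h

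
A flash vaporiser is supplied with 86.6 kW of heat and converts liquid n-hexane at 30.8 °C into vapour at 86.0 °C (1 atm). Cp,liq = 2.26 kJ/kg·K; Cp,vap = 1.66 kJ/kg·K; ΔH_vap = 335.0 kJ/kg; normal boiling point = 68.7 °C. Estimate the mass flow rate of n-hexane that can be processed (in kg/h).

ṁ = 694 kg/h

Δh = 2.26×(68.7−30.8) + 335.0 + 1.66×(86.0−68.7) = 449.37 kJ/kg
Q = 86.6 kW = 86.6 kJ/s = 311760 kJ/h
ṁ = Q/Δh = 311760 / 449.37 = 693.77 kg/h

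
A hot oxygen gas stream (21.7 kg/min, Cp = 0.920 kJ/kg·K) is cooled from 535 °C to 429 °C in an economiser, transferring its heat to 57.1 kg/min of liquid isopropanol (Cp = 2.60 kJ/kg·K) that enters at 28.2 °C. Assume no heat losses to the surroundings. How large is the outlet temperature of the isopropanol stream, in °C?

T_c,out = 42.5 °C

Heat released by hot stream: Q = 21.7 × 0.920 × (535 − 429) = 2116.2 kJ/min
Energy balance on cold side (adiabatic exchanger): Q = ṁ_c·Cp_c·(T_c,out − T_c,in)
T_c,out = 28.2 + 2116.2/(57.1 × 2.60) = 42.454 °C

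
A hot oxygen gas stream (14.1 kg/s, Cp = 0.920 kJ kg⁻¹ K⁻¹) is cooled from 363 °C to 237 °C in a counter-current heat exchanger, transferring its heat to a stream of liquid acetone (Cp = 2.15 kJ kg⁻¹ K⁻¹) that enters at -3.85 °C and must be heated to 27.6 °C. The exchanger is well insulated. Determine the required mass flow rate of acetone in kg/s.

ṁ_c = 24.2 kg/s

Heat released by hot stream: Q = 14.1 × 0.920 × (363 − 237) = 1634.5 kJ/s
Energy balance on cold side (adiabatic exchanger): Q = ṁ_c·Cp_c·(T_c,out − T_c,in)
ṁ_c = 1634.5 / [2.15 × (27.6 − -3.85)] = 24.172 kg/s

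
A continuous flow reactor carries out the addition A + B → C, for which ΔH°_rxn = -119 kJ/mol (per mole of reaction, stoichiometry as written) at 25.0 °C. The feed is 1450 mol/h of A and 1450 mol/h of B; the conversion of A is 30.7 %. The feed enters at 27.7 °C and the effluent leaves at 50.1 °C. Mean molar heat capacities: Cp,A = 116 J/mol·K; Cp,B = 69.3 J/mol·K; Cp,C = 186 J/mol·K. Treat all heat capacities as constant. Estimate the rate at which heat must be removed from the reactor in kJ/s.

Extent of reaction ξ = 0.307 × 1450 = 445.15 mol/h
Reaction term: ξ·ΔH°_rxn = 445.15 × -119 = -52973 kJ/h
Sensible, feed 27.7→25 °C: -725.45 kJ/h
Outlet flows (mol/h): A 1004.9, B 1004.9, C 445.15
Sensible, products 25→50.1 °C: 6751.8 kJ/h
Q = ΔH = -46946 kJ/h = -13.041 kW
Heat removed = 13.041 kJ/s

Q_out = 13.0 kJ/s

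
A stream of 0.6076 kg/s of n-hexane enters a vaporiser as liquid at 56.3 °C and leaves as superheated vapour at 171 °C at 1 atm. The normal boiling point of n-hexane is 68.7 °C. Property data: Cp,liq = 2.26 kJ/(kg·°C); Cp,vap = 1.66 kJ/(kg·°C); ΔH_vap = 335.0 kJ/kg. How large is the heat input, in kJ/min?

Q = 19400 kJ/min

liquid 56.3→68.7 °C: 28.024 kJ/kg
vaporisation at 68.7 °C: 335 kJ/kg
vapour 68.7→171 °C: 169.82 kJ/kg
Δh = 28.024 + 335 + 169.82 = 532.84 kJ/kg
Q = ṁ·Δh = 0.6076 kg/s × 532.84 kJ/kg = 323.75 kJ/s
|Q| = 323.75 kW = 19425 kJ/min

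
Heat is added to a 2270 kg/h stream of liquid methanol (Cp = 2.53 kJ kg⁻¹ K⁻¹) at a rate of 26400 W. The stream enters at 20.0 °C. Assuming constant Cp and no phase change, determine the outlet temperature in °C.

T_out = 36.5 °C

Q = 26400 W = 95040 kJ/h
ΔT = Q/(ṁ·Cp) = 95040/(2270×2.53) = 16.549 K
T_out = 20.0 + 16.549 = 36.549 °C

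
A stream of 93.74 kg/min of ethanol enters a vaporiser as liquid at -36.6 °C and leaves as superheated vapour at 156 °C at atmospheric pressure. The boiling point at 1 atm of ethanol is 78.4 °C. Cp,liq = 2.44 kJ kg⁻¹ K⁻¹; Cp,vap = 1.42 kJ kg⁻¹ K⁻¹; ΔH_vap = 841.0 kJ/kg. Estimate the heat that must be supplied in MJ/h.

liquid -36.6→78.4 °C: 280.6 kJ/kg
vaporisation at 78.4 °C: 841 kJ/kg
vapour 78.4→156 °C: 110.19 kJ/kg
Δh = 280.6 + 841 + 110.19 = 1231.8 kJ/kg
Q = ṁ·Δh = 93.74 kg/min × 1231.8 kJ/kg = 115470 kJ/min
|Q| = 1924.5 kW = 6928.1 MJ/h

Q = 6930 MJ/h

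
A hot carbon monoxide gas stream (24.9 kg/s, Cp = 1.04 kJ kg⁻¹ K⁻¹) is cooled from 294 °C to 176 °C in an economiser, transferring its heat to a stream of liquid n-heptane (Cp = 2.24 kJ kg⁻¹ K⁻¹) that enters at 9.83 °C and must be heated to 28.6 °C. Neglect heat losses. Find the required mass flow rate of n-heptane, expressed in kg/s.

Heat released by hot stream: Q = 24.9 × 1.04 × (294 − 176) = 3055.7 kJ/s
Energy balance on cold side (adiabatic exchanger): Q = ṁ_c·Cp_c·(T_c,out − T_c,in)
ṁ_c = 3055.7 / [2.24 × (28.6 − 9.83)] = 72.678 kg/s

ṁ_c = 72.7 kg/s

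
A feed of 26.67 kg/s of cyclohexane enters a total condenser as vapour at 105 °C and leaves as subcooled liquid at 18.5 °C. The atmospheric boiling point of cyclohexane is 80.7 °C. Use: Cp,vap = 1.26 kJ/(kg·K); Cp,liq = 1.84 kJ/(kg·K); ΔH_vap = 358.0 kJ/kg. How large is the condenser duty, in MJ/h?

vapour 105→80.7 °C: -30.618 kJ/kg
condensation at 80.7 °C: -358 kJ/kg
liquid 80.7→18.5 °C: -114.45 kJ/kg
Δh = -30.618 + -358 + -114.45 = -503.07 kJ/kg
Q = ṁ·Δh = 26.67 kg/s × -503.07 kJ/kg = -13417 kJ/s
|Q| = 13417 kW = 48300 MJ/h

Q_c = 48300 MJ/h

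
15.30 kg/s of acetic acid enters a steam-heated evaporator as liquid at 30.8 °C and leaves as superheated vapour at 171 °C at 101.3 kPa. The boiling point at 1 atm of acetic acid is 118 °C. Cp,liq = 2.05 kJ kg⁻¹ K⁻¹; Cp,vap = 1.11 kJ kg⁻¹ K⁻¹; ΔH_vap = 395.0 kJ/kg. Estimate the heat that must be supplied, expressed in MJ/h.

liquid 30.8→118 °C: 178.76 kJ/kg
vaporisation at 118 °C: 395 kJ/kg
vapour 118→171 °C: 58.83 kJ/kg
Δh = 178.76 + 395 + 58.83 = 632.59 kJ/kg
Q = ṁ·Δh = 15.30 kg/s × 632.59 kJ/kg = 9678.6 kJ/s
|Q| = 9678.6 kW = 34843 MJ/h

Q = 34800 MJ/h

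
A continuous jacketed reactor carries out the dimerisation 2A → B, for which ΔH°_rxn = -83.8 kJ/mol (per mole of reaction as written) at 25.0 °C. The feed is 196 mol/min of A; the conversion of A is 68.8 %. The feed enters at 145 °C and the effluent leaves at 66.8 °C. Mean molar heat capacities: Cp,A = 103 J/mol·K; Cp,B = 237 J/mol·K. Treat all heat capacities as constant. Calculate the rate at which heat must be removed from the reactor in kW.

Q_out = 119 kW

Extent of reaction ξ = 0.688 × 196 / 2 = 67.424 mol/min
Reaction term: ξ·ΔH°_rxn = 67.424 × -83.8 = -5650.1 kJ/min
Sensible, feed 145→25 °C: -2422.6 kJ/min
Outlet flows (mol/min): A 61.152, B 67.424
Sensible, products 25→66.8 °C: 931.23 kJ/min
Q = ΔH = -7141.5 kJ/min = -119.02 kW
Heat removed = 119.02 kW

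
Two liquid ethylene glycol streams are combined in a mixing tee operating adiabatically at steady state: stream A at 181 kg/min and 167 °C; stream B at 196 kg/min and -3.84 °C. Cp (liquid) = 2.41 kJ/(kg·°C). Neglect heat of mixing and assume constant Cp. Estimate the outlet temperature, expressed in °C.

T_out = 78.2 °C

Energy balance with Q = 0: Σ ṁᵢCp,ᵢ(T_out − Tᵢ) = 0
Σ ṁᵢCp,ᵢTᵢ = 181×2.41×167 + 196×2.41×-3.84 = 71033
Σ ṁᵢCp,ᵢ = 181×2.41 + 196×2.41 = 908.57
T_out = 71033 / 908.57 = 78.181 °C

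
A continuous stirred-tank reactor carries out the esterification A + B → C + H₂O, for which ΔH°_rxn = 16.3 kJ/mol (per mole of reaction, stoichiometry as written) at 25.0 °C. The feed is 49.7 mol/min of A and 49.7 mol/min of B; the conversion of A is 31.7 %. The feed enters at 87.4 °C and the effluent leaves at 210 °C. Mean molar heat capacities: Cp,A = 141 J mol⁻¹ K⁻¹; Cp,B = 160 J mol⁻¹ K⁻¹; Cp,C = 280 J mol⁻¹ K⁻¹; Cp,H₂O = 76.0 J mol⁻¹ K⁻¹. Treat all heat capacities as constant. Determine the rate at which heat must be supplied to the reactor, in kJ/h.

Extent of reaction ξ = 0.317 × 49.7 = 15.755 mol/min
Reaction term: ξ·ΔH°_rxn = 15.755 × 16.3 = 256.8 kJ/min
Sensible, feed 87.4→25 °C: -933.49 kJ/min
Outlet flows (mol/min): A 33.945, B 33.945, C 15.755, H₂O 15.755
Sensible, products 25→210 °C: 2927.9 kJ/min
Q = ΔH = 2251.2 kJ/min = 37.52 kW
Heat supplied = 135070 kJ/h

Q_in = 135000 kJ/h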